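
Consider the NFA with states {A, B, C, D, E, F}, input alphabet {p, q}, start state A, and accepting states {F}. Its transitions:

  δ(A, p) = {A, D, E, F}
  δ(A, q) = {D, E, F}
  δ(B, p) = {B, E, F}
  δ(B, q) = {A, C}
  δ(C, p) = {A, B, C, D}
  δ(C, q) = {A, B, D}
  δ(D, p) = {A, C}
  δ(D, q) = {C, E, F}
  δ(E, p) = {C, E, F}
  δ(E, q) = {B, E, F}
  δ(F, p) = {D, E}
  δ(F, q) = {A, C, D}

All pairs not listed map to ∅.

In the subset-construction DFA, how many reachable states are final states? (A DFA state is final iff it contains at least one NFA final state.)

Start state of the DFA: {A}.
{A} --p--> {A, D, E, F}  [new]
{A} --q--> {D, E, F}  [new]
{A, D, E, F} --p--> {A, C, D, E, F}  [new]
{A, D, E, F} --q--> {A, B, C, D, E, F}  [new]
{D, E, F} --p--> {A, C, D, E, F}  [seen]
{D, E, F} --q--> {A, B, C, D, E, F}  [seen]
{A, C, D, E, F} --p--> {A, B, C, D, E, F}  [seen]
{A, C, D, E, F} --q--> {A, B, C, D, E, F}  [seen]
{A, B, C, D, E, F} --p--> {A, B, C, D, E, F}  [seen]
{A, B, C, D, E, F} --q--> {A, B, C, D, E, F}  [seen]
Reachable DFA states: {A}, {A, D, E, F}, {D, E, F}, {A, C, D, E, F}, {A, B, C, D, E, F}.
Accepting DFA states (contain an NFA accepting state): {A, D, E, F}, {D, E, F}, {A, C, D, E, F}, {A, B, C, D, E, F}.

4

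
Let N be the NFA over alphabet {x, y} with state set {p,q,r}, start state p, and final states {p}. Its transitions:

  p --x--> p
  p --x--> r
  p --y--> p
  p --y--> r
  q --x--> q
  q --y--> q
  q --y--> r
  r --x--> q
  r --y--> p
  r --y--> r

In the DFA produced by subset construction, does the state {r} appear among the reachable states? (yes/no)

Start state of the DFA: {p}.
{p} --x--> {p,r}  [new]
{p} --y--> {p,r}  [seen]
{p,r} --x--> {p,q,r}  [new]
{p,r} --y--> {p,r}  [seen]
{p,q,r} --x--> {p,q,r}  [seen]
{p,q,r} --y--> {p,q,r}  [seen]
Reachable DFA states: {p}, {p,r}, {p,q,r}.
{r} is not among them.

no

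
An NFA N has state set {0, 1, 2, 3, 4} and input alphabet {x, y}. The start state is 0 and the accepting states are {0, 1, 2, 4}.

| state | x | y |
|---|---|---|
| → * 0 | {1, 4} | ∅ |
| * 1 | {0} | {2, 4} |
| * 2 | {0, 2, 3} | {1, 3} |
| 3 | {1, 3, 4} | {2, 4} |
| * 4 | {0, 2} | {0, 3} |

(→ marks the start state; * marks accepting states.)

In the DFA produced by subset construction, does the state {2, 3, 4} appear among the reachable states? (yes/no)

no

Start state of the DFA: {0}.
{0} --x--> {1, 4}  [new]
{0} --y--> ∅  [new]
{1, 4} --x--> {0, 2}  [new]
{1, 4} --y--> {0, 2, 3, 4}  [new]
∅ --x--> ∅  [seen]
∅ --y--> ∅  [seen]
{0, 2} --x--> {0, 1, 2, 3, 4}  [new]
{0, 2} --y--> {1, 3}  [new]
{0, 2, 3, 4} --x--> {0, 1, 2, 3, 4}  [seen]
{0, 2, 3, 4} --y--> {0, 1, 2, 3, 4}  [seen]
{0, 1, 2, 3, 4} --x--> {0, 1, 2, 3, 4}  [seen]
{0, 1, 2, 3, 4} --y--> {0, 1, 2, 3, 4}  [seen]
{1, 3} --x--> {0, 1, 3, 4}  [new]
{1, 3} --y--> {2, 4}  [new]
{0, 1, 3, 4} --x--> {0, 1, 2, 3, 4}  [seen]
{0, 1, 3, 4} --y--> {0, 2, 3, 4}  [seen]
{2, 4} --x--> {0, 2, 3}  [new]
{2, 4} --y--> {0, 1, 3}  [new]
{0, 2, 3} --x--> {0, 1, 2, 3, 4}  [seen]
{0, 2, 3} --y--> {1, 2, 3, 4}  [new]
{0, 1, 3} --x--> {0, 1, 3, 4}  [seen]
{0, 1, 3} --y--> {2, 4}  [seen]
{1, 2, 3, 4} --x--> {0, 1, 2, 3, 4}  [seen]
{1, 2, 3, 4} --y--> {0, 1, 2, 3, 4}  [seen]
Reachable DFA states: {0}, {1, 4}, ∅, {0, 2}, {0, 2, 3, 4}, {0, 1, 2, 3, 4}, {1, 3}, {0, 1, 3, 4}, {2, 4}, {0, 2, 3}, {0, 1, 3}, {1, 2, 3, 4}.
{2, 3, 4} is not among them.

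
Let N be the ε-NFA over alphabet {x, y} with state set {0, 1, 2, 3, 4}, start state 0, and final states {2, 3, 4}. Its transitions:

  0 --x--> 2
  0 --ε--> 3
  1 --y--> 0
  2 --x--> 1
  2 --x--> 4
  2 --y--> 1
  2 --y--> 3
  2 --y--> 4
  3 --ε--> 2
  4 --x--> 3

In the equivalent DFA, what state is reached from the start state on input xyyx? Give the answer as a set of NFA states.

{1, 2, 3, 4}

Start: {0, 2, 3}.
δ(0,x) = {2}; δ(2,x) = {1, 4}; δ(3,x) = ∅.
Union: {1, 2, 4}.
After x: {1, 2, 4}.
δ(1,y) = {0}; δ(2,y) = {1, 3, 4}; δ(4,y) = ∅.
Union: {0, 1, 3, 4}.
ε-closure gives {0, 1, 2, 3, 4}.
After y: {0, 1, 2, 3, 4}.
δ(0,y) = ∅; δ(1,y) = {0}; δ(2,y) = {1, 3, 4}; δ(3,y) = ∅; δ(4,y) = ∅.
Union: {0, 1, 3, 4}.
ε-closure gives {0, 1, 2, 3, 4}.
After y: {0, 1, 2, 3, 4}.
δ(0,x) = {2}; δ(1,x) = ∅; δ(2,x) = {1, 4}; δ(3,x) = ∅; δ(4,x) = {3}.
Union: {1, 2, 3, 4}.
After x: {1, 2, 3, 4}.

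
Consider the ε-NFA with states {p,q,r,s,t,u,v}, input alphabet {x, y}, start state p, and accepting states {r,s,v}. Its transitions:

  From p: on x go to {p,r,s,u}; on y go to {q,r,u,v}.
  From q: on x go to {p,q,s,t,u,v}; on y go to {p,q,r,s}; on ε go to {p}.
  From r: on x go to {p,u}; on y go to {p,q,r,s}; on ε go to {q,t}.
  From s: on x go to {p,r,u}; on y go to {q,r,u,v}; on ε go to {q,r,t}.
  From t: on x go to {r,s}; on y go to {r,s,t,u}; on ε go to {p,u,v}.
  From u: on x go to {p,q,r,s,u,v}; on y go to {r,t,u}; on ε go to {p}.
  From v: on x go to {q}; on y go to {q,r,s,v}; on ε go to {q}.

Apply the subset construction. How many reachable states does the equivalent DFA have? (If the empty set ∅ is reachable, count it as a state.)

3

Start state of the DFA: {p} (ε-closure of the NFA start).
{p} --x--> {p,q,r,s,t,u,v}  [new]
{p} --y--> {p,q,r,t,u,v}  [new]
{p,q,r,s,t,u,v} --x--> {p,q,r,s,t,u,v}  [seen]
{p,q,r,s,t,u,v} --y--> {p,q,r,s,t,u,v}  [seen]
{p,q,r,t,u,v} --x--> {p,q,r,s,t,u,v}  [seen]
{p,q,r,t,u,v} --y--> {p,q,r,s,t,u,v}  [seen]
Reachable DFA states: {p}, {p,q,r,s,t,u,v}, {p,q,r,t,u,v}.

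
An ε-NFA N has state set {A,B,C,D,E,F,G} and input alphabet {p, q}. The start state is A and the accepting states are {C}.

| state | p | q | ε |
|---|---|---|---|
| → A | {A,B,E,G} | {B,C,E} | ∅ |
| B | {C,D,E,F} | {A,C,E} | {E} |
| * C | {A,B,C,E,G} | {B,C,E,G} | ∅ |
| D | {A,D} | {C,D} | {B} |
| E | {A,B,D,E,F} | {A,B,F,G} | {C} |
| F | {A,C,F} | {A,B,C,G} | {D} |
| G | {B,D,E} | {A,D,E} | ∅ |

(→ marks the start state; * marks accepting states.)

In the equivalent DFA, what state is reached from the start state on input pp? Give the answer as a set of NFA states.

Start: {A}.
δ(A,p) = {A,B,E,G}.
Union: {A,B,E,G}.
ε-closure gives {A,B,C,E,G}.
After p: {A,B,C,E,G}.
δ(A,p) = {A,B,E,G}; δ(B,p) = {C,D,E,F}; δ(C,p) = {A,B,C,E,G}; δ(E,p) = {A,B,D,E,F}; δ(G,p) = {B,D,E}.
Union: {A,B,C,D,E,F,G}.
After p: {A,B,C,D,E,F,G}.

{A,B,C,D,E,F,G}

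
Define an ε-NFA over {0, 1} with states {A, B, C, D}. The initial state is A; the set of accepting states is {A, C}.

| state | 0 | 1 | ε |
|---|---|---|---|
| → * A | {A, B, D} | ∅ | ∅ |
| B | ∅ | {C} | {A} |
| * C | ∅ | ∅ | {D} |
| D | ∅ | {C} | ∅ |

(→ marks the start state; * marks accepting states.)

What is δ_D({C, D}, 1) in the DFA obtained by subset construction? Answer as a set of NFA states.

{C, D}

δ(C,1) = ∅; δ(D,1) = {C}.
Union: {C}.
ε-closure gives {C, D}.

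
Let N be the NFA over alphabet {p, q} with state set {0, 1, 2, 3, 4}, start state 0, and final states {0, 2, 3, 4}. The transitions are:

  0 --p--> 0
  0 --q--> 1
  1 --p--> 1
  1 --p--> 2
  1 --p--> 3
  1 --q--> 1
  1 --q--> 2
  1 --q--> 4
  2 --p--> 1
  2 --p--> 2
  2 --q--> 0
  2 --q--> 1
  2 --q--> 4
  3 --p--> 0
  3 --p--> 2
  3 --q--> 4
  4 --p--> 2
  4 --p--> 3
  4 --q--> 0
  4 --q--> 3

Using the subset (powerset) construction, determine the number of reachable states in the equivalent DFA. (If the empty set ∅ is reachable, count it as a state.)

Start state of the DFA: {0}.
{0} --p--> {0}  [seen]
{0} --q--> {1}  [new]
{1} --p--> {1, 2, 3}  [new]
{1} --q--> {1, 2, 4}  [new]
{1, 2, 3} --p--> {0, 1, 2, 3}  [new]
{1, 2, 3} --q--> {0, 1, 2, 4}  [new]
{1, 2, 4} --p--> {1, 2, 3}  [seen]
{1, 2, 4} --q--> {0, 1, 2, 3, 4}  [new]
{0, 1, 2, 3} --p--> {0, 1, 2, 3}  [seen]
{0, 1, 2, 3} --q--> {0, 1, 2, 4}  [seen]
{0, 1, 2, 4} --p--> {0, 1, 2, 3}  [seen]
{0, 1, 2, 4} --q--> {0, 1, 2, 3, 4}  [seen]
{0, 1, 2, 3, 4} --p--> {0, 1, 2, 3}  [seen]
{0, 1, 2, 3, 4} --q--> {0, 1, 2, 3, 4}  [seen]
Reachable DFA states: {0}, {1}, {1, 2, 3}, {1, 2, 4}, {0, 1, 2, 3}, {0, 1, 2, 4}, {0, 1, 2, 3, 4}.

7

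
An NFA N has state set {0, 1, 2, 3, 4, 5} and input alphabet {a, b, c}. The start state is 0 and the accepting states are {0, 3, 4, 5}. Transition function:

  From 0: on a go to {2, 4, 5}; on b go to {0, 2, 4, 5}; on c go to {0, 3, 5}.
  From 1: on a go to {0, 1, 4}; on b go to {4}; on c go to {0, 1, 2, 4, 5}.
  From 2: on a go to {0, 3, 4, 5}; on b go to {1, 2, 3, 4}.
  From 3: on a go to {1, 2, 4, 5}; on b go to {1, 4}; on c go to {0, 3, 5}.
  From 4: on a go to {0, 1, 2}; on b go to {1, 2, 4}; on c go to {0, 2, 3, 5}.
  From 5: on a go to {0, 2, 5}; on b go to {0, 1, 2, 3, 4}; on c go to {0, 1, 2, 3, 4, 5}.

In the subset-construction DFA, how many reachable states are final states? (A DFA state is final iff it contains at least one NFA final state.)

Start state of the DFA: {0}.
{0} --a--> {2, 4, 5}  [new]
{0} --b--> {0, 2, 4, 5}  [new]
{0} --c--> {0, 3, 5}  [new]
{2, 4, 5} --a--> {0, 1, 2, 3, 4, 5}  [new]
{2, 4, 5} --b--> {0, 1, 2, 3, 4}  [new]
{2, 4, 5} --c--> {0, 1, 2, 3, 4, 5}  [seen]
{0, 2, 4, 5} --a--> {0, 1, 2, 3, 4, 5}  [seen]
{0, 2, 4, 5} --b--> {0, 1, 2, 3, 4, 5}  [seen]
{0, 2, 4, 5} --c--> {0, 1, 2, 3, 4, 5}  [seen]
{0, 3, 5} --a--> {0, 1, 2, 4, 5}  [new]
{0, 3, 5} --b--> {0, 1, 2, 3, 4, 5}  [seen]
{0, 3, 5} --c--> {0, 1, 2, 3, 4, 5}  [seen]
{0, 1, 2, 3, 4, 5} --a--> {0, 1, 2, 3, 4, 5}  [seen]
{0, 1, 2, 3, 4, 5} --b--> {0, 1, 2, 3, 4, 5}  [seen]
{0, 1, 2, 3, 4, 5} --c--> {0, 1, 2, 3, 4, 5}  [seen]
{0, 1, 2, 3, 4} --a--> {0, 1, 2, 3, 4, 5}  [seen]
{0, 1, 2, 3, 4} --b--> {0, 1, 2, 3, 4, 5}  [seen]
{0, 1, 2, 3, 4} --c--> {0, 1, 2, 3, 4, 5}  [seen]
{0, 1, 2, 4, 5} --a--> {0, 1, 2, 3, 4, 5}  [seen]
{0, 1, 2, 4, 5} --b--> {0, 1, 2, 3, 4, 5}  [seen]
{0, 1, 2, 4, 5} --c--> {0, 1, 2, 3, 4, 5}  [seen]
Reachable DFA states: {0}, {2, 4, 5}, {0, 2, 4, 5}, {0, 3, 5}, {0, 1, 2, 3, 4, 5}, {0, 1, 2, 3, 4}, {0, 1, 2, 4, 5}.
Accepting DFA states (contain an NFA accepting state): {0}, {2, 4, 5}, {0, 2, 4, 5}, {0, 3, 5}, {0, 1, 2, 3, 4, 5}, {0, 1, 2, 3, 4}, {0, 1, 2, 4, 5}.

7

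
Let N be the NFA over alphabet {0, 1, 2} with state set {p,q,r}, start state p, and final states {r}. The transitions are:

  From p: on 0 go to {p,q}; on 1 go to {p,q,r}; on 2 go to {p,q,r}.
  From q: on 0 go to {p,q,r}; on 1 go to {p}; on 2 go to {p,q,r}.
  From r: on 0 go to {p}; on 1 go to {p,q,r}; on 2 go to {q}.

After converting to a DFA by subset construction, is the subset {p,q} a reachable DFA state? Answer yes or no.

Start state of the DFA: {p}.
{p} --0--> {p,q}  [new]
{p} --1--> {p,q,r}  [new]
{p} --2--> {p,q,r}  [seen]
{p,q} --0--> {p,q,r}  [seen]
{p,q} --1--> {p,q,r}  [seen]
{p,q} --2--> {p,q,r}  [seen]
{p,q,r} --0--> {p,q,r}  [seen]
{p,q,r} --1--> {p,q,r}  [seen]
{p,q,r} --2--> {p,q,r}  [seen]
Reachable DFA states: {p}, {p,q}, {p,q,r}.
{p,q} is among them.

yes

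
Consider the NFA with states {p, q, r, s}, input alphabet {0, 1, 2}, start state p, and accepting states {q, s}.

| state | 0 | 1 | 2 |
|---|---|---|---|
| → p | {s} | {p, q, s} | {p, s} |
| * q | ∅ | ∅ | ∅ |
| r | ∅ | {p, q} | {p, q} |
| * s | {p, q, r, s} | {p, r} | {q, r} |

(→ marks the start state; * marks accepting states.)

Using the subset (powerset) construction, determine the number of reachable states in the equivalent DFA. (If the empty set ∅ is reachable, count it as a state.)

9

Start state of the DFA: {p}.
{p} --0--> {s}  [new]
{p} --1--> {p, q, s}  [new]
{p} --2--> {p, s}  [new]
{s} --0--> {p, q, r, s}  [new]
{s} --1--> {p, r}  [new]
{s} --2--> {q, r}  [new]
{p, q, s} --0--> {p, q, r, s}  [seen]
{p, q, s} --1--> {p, q, r, s}  [seen]
{p, q, s} --2--> {p, q, r, s}  [seen]
{p, s} --0--> {p, q, r, s}  [seen]
{p, s} --1--> {p, q, r, s}  [seen]
{p, s} --2--> {p, q, r, s}  [seen]
{p, q, r, s} --0--> {p, q, r, s}  [seen]
{p, q, r, s} --1--> {p, q, r, s}  [seen]
{p, q, r, s} --2--> {p, q, r, s}  [seen]
{p, r} --0--> {s}  [seen]
{p, r} --1--> {p, q, s}  [seen]
{p, r} --2--> {p, q, s}  [seen]
{q, r} --0--> ∅  [new]
{q, r} --1--> {p, q}  [new]
{q, r} --2--> {p, q}  [seen]
∅ --0--> ∅  [seen]
∅ --1--> ∅  [seen]
∅ --2--> ∅  [seen]
{p, q} --0--> {s}  [seen]
{p, q} --1--> {p, q, s}  [seen]
{p, q} --2--> {p, s}  [seen]
Reachable DFA states: {p}, {s}, {p, q, s}, {p, s}, {p, q, r, s}, {p, r}, {q, r}, ∅, {p, q}.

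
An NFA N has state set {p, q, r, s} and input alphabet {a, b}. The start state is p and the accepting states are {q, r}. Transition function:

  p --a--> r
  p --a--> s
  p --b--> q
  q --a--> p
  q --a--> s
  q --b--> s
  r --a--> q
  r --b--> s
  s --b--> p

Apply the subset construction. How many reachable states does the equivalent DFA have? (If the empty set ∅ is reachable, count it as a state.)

11

Start state of the DFA: {p}.
{p} --a--> {r, s}  [new]
{p} --b--> {q}  [new]
{r, s} --a--> {q}  [seen]
{r, s} --b--> {p, s}  [new]
{q} --a--> {p, s}  [seen]
{q} --b--> {s}  [new]
{p, s} --a--> {r, s}  [seen]
{p, s} --b--> {p, q}  [new]
{s} --a--> ∅  [new]
{s} --b--> {p}  [seen]
{p, q} --a--> {p, r, s}  [new]
{p, q} --b--> {q, s}  [new]
∅ --a--> ∅  [seen]
∅ --b--> ∅  [seen]
{p, r, s} --a--> {q, r, s}  [new]
{p, r, s} --b--> {p, q, s}  [new]
{q, s} --a--> {p, s}  [seen]
{q, s} --b--> {p, s}  [seen]
{q, r, s} --a--> {p, q, s}  [seen]
{q, r, s} --b--> {p, s}  [seen]
{p, q, s} --a--> {p, r, s}  [seen]
{p, q, s} --b--> {p, q, s}  [seen]
Reachable DFA states: {p}, {r, s}, {q}, {p, s}, {s}, {p, q}, ∅, {p, r, s}, {q, s}, {q, r, s}, {p, q, s}.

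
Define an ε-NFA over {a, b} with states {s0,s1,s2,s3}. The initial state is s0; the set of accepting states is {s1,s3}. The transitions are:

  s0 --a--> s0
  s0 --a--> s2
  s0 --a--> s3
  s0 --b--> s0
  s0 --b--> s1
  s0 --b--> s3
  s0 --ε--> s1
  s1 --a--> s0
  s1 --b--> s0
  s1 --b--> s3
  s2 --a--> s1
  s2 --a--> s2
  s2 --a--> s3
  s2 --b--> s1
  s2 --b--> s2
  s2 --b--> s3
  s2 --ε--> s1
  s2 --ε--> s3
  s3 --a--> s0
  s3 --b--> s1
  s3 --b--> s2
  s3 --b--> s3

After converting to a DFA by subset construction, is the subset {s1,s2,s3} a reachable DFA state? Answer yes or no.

Start state of the DFA: {s0,s1} (ε-closure of the NFA start).
{s0,s1} --a--> {s0,s1,s2,s3}  [new]
{s0,s1} --b--> {s0,s1,s3}  [new]
{s0,s1,s2,s3} --a--> {s0,s1,s2,s3}  [seen]
{s0,s1,s2,s3} --b--> {s0,s1,s2,s3}  [seen]
{s0,s1,s3} --a--> {s0,s1,s2,s3}  [seen]
{s0,s1,s3} --b--> {s0,s1,s2,s3}  [seen]
Reachable DFA states: {s0,s1}, {s0,s1,s2,s3}, {s0,s1,s3}.
{s1,s2,s3} is not among them.

no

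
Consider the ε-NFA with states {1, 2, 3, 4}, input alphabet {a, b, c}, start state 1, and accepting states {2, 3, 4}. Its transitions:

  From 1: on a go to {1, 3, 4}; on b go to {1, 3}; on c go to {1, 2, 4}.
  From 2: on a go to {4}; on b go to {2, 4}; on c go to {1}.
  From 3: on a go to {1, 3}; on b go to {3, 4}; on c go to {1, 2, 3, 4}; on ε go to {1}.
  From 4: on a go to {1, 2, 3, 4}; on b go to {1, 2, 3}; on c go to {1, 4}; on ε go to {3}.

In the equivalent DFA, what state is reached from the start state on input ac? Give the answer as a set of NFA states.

{1, 2, 3, 4}

Start: {1}.
δ(1,a) = {1, 3, 4}.
Union: {1, 3, 4}.
After a: {1, 3, 4}.
δ(1,c) = {1, 2, 4}; δ(3,c) = {1, 2, 3, 4}; δ(4,c) = {1, 4}.
Union: {1, 2, 3, 4}.
After c: {1, 2, 3, 4}.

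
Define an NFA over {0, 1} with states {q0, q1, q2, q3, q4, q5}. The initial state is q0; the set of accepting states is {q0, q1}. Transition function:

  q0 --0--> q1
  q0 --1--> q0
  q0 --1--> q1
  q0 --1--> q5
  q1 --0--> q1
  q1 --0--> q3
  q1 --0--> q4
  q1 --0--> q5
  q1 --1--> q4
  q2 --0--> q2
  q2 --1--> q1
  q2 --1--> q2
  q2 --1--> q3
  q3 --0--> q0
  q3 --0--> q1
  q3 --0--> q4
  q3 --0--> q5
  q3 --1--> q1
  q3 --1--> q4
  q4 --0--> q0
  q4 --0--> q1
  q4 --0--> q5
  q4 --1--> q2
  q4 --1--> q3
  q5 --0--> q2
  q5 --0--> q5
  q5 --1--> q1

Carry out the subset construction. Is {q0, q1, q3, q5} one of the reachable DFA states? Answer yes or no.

Start state of the DFA: {q0}.
{q0} --0--> {q1}  [new]
{q0} --1--> {q0, q1, q5}  [new]
{q1} --0--> {q1, q3, q4, q5}  [new]
{q1} --1--> {q4}  [new]
{q0, q1, q5} --0--> {q1, q2, q3, q4, q5}  [new]
{q0, q1, q5} --1--> {q0, q1, q4, q5}  [new]
{q1, q3, q4, q5} --0--> {q0, q1, q2, q3, q4, q5}  [new]
{q1, q3, q4, q5} --1--> {q1, q2, q3, q4}  [new]
{q4} --0--> {q0, q1, q5}  [seen]
{q4} --1--> {q2, q3}  [new]
{q1, q2, q3, q4, q5} --0--> {q0, q1, q2, q3, q4, q5}  [seen]
{q1, q2, q3, q4, q5} --1--> {q1, q2, q3, q4}  [seen]
{q0, q1, q4, q5} --0--> {q0, q1, q2, q3, q4, q5}  [seen]
{q0, q1, q4, q5} --1--> {q0, q1, q2, q3, q4, q5}  [seen]
{q0, q1, q2, q3, q4, q5} --0--> {q0, q1, q2, q3, q4, q5}  [seen]
{q0, q1, q2, q3, q4, q5} --1--> {q0, q1, q2, q3, q4, q5}  [seen]
{q1, q2, q3, q4} --0--> {q0, q1, q2, q3, q4, q5}  [seen]
{q1, q2, q3, q4} --1--> {q1, q2, q3, q4}  [seen]
{q2, q3} --0--> {q0, q1, q2, q4, q5}  [new]
{q2, q3} --1--> {q1, q2, q3, q4}  [seen]
{q0, q1, q2, q4, q5} --0--> {q0, q1, q2, q3, q4, q5}  [seen]
{q0, q1, q2, q4, q5} --1--> {q0, q1, q2, q3, q4, q5}  [seen]
Reachable DFA states: {q0}, {q1}, {q0, q1, q5}, {q1, q3, q4, q5}, {q4}, {q1, q2, q3, q4, q5}, {q0, q1, q4, q5}, {q0, q1, q2, q3, q4, q5}, {q1, q2, q3, q4}, {q2, q3}, {q0, q1, q2, q4, q5}.
{q0, q1, q3, q5} is not among them.

no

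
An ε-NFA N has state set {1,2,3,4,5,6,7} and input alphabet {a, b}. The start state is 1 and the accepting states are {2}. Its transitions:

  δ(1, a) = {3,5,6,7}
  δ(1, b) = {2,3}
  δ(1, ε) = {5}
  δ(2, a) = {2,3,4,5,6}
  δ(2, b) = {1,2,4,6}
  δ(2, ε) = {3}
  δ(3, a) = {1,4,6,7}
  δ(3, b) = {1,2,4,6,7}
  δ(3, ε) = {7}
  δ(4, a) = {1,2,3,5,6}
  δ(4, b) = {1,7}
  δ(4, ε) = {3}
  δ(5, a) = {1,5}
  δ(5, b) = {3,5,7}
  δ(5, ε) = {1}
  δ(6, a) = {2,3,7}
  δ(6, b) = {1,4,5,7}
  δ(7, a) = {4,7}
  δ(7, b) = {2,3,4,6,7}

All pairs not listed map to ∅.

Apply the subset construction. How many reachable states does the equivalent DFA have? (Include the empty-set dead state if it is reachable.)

4

Start state of the DFA: {1,5} (ε-closure of the NFA start).
{1,5} --a--> {1,3,5,6,7}  [new]
{1,5} --b--> {1,2,3,5,7}  [new]
{1,3,5,6,7} --a--> {1,2,3,4,5,6,7}  [new]
{1,3,5,6,7} --b--> {1,2,3,4,5,6,7}  [seen]
{1,2,3,5,7} --a--> {1,2,3,4,5,6,7}  [seen]
{1,2,3,5,7} --b--> {1,2,3,4,5,6,7}  [seen]
{1,2,3,4,5,6,7} --a--> {1,2,3,4,5,6,7}  [seen]
{1,2,3,4,5,6,7} --b--> {1,2,3,4,5,6,7}  [seen]
Reachable DFA states: {1,5}, {1,3,5,6,7}, {1,2,3,5,7}, {1,2,3,4,5,6,7}.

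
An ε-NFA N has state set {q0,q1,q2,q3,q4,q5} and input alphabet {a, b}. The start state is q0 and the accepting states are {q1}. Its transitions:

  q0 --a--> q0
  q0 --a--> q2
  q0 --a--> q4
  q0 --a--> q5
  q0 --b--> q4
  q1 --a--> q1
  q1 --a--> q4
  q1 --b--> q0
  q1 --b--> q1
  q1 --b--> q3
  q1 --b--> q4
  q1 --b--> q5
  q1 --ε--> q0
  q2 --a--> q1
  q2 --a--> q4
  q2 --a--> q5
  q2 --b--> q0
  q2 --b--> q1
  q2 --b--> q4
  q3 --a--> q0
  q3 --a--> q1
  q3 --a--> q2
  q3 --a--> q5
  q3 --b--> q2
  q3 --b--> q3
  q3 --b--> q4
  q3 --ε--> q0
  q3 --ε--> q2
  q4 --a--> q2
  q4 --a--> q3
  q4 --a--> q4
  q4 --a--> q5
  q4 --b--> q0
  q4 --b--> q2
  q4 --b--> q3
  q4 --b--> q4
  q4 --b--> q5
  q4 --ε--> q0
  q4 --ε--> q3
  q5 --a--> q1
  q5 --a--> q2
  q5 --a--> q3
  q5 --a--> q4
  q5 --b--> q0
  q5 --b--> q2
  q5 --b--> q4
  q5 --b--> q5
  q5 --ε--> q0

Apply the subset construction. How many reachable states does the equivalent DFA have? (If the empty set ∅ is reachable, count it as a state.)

Start state of the DFA: {q0} (ε-closure of the NFA start).
{q0} --a--> {q0,q2,q3,q4,q5}  [new]
{q0} --b--> {q0,q2,q3,q4}  [new]
{q0,q2,q3,q4,q5} --a--> {q0,q1,q2,q3,q4,q5}  [new]
{q0,q2,q3,q4,q5} --b--> {q0,q1,q2,q3,q4,q5}  [seen]
{q0,q2,q3,q4} --a--> {q0,q1,q2,q3,q4,q5}  [seen]
{q0,q2,q3,q4} --b--> {q0,q1,q2,q3,q4,q5}  [seen]
{q0,q1,q2,q3,q4,q5} --a--> {q0,q1,q2,q3,q4,q5}  [seen]
{q0,q1,q2,q3,q4,q5} --b--> {q0,q1,q2,q3,q4,q5}  [seen]
Reachable DFA states: {q0}, {q0,q2,q3,q4,q5}, {q0,q2,q3,q4}, {q0,q1,q2,q3,q4,q5}.

4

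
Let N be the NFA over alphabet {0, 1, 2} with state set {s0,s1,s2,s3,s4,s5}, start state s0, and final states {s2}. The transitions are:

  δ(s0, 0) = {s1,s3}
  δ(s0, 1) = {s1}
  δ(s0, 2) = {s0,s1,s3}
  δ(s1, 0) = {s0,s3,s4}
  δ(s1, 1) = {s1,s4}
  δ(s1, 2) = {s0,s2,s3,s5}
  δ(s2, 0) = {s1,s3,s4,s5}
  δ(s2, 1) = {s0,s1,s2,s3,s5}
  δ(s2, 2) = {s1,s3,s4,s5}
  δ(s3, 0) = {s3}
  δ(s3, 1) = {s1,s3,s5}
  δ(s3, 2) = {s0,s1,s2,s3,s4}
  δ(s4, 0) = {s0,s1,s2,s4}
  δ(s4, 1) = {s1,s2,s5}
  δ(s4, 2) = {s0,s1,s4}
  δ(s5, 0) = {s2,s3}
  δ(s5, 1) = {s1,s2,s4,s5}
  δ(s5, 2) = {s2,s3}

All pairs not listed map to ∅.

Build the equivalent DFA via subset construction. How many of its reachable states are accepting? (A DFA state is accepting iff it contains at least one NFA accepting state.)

Start state of the DFA: {s0}.
{s0} --0--> {s1,s3}  [new]
{s0} --1--> {s1}  [new]
{s0} --2--> {s0,s1,s3}  [new]
{s1,s3} --0--> {s0,s3,s4}  [new]
{s1,s3} --1--> {s1,s3,s4,s5}  [new]
{s1,s3} --2--> {s0,s1,s2,s3,s4,s5}  [new]
{s1} --0--> {s0,s3,s4}  [seen]
{s1} --1--> {s1,s4}  [new]
{s1} --2--> {s0,s2,s3,s5}  [new]
{s0,s1,s3} --0--> {s0,s1,s3,s4}  [new]
{s0,s1,s3} --1--> {s1,s3,s4,s5}  [seen]
{s0,s1,s3} --2--> {s0,s1,s2,s3,s4,s5}  [seen]
{s0,s3,s4} --0--> {s0,s1,s2,s3,s4}  [new]
{s0,s3,s4} --1--> {s1,s2,s3,s5}  [new]
{s0,s3,s4} --2--> {s0,s1,s2,s3,s4}  [seen]
{s1,s3,s4,s5} --0--> {s0,s1,s2,s3,s4}  [seen]
{s1,s3,s4,s5} --1--> {s1,s2,s3,s4,s5}  [new]
{s1,s3,s4,s5} --2--> {s0,s1,s2,s3,s4,s5}  [seen]
{s0,s1,s2,s3,s4,s5} --0--> {s0,s1,s2,s3,s4,s5}  [seen]
{s0,s1,s2,s3,s4,s5} --1--> {s0,s1,s2,s3,s4,s5}  [seen]
{s0,s1,s2,s3,s4,s5} --2--> {s0,s1,s2,s3,s4,s5}  [seen]
{s1,s4} --0--> {s0,s1,s2,s3,s4}  [seen]
{s1,s4} --1--> {s1,s2,s4,s5}  [new]
{s1,s4} --2--> {s0,s1,s2,s3,s4,s5}  [seen]
{s0,s2,s3,s5} --0--> {s1,s2,s3,s4,s5}  [seen]
{s0,s2,s3,s5} --1--> {s0,s1,s2,s3,s4,s5}  [seen]
{s0,s2,s3,s5} --2--> {s0,s1,s2,s3,s4,s5}  [seen]
{s0,s1,s3,s4} --0--> {s0,s1,s2,s3,s4}  [seen]
{s0,s1,s3,s4} --1--> {s1,s2,s3,s4,s5}  [seen]
{s0,s1,s3,s4} --2--> {s0,s1,s2,s3,s4,s5}  [seen]
{s0,s1,s2,s3,s4} --0--> {s0,s1,s2,s3,s4,s5}  [seen]
{s0,s1,s2,s3,s4} --1--> {s0,s1,s2,s3,s4,s5}  [seen]
{s0,s1,s2,s3,s4} --2--> {s0,s1,s2,s3,s4,s5}  [seen]
{s1,s2,s3,s5} --0--> {s0,s1,s2,s3,s4,s5}  [seen]
{s1,s2,s3,s5} --1--> {s0,s1,s2,s3,s4,s5}  [seen]
{s1,s2,s3,s5} --2--> {s0,s1,s2,s3,s4,s5}  [seen]
{s1,s2,s3,s4,s5} --0--> {s0,s1,s2,s3,s4,s5}  [seen]
{s1,s2,s3,s4,s5} --1--> {s0,s1,s2,s3,s4,s5}  [seen]
{s1,s2,s3,s4,s5} --2--> {s0,s1,s2,s3,s4,s5}  [seen]
{s1,s2,s4,s5} --0--> {s0,s1,s2,s3,s4,s5}  [seen]
{s1,s2,s4,s5} --1--> {s0,s1,s2,s3,s4,s5}  [seen]
{s1,s2,s4,s5} --2--> {s0,s1,s2,s3,s4,s5}  [seen]
Reachable DFA states: {s0}, {s1,s3}, {s1}, {s0,s1,s3}, {s0,s3,s4}, {s1,s3,s4,s5}, {s0,s1,s2,s3,s4,s5}, {s1,s4}, {s0,s2,s3,s5}, {s0,s1,s3,s4}, {s0,s1,s2,s3,s4}, {s1,s2,s3,s5}, {s1,s2,s3,s4,s5}, {s1,s2,s4,s5}.
Accepting DFA states (contain an NFA accepting state): {s0,s1,s2,s3,s4,s5}, {s0,s2,s3,s5}, {s0,s1,s2,s3,s4}, {s1,s2,s3,s5}, {s1,s2,s3,s4,s5}, {s1,s2,s4,s5}.

6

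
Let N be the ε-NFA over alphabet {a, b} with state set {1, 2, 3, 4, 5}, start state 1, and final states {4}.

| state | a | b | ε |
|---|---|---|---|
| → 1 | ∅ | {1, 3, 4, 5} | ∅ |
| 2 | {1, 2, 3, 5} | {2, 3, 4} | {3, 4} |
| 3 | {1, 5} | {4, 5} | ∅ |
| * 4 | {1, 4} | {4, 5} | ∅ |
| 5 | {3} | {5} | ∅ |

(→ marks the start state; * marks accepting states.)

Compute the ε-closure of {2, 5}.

Begin with {2, 5}.
2 →ε {3, 4}; add 3, 4.
ε-closure = {2, 3, 4, 5}.

{2, 3, 4, 5}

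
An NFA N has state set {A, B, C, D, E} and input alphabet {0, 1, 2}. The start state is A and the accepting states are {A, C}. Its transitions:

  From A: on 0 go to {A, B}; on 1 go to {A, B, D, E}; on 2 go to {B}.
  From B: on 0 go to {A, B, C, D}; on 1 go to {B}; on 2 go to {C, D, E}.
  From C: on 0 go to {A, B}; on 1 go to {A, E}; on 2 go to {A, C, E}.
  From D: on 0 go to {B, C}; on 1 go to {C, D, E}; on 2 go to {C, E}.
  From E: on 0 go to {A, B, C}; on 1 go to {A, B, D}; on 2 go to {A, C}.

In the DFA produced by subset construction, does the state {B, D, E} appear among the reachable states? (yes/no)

Start state of the DFA: {A}.
{A} --0--> {A, B}  [new]
{A} --1--> {A, B, D, E}  [new]
{A} --2--> {B}  [new]
{A, B} --0--> {A, B, C, D}  [new]
{A, B} --1--> {A, B, D, E}  [seen]
{A, B} --2--> {B, C, D, E}  [new]
{A, B, D, E} --0--> {A, B, C, D}  [seen]
{A, B, D, E} --1--> {A, B, C, D, E}  [new]
{A, B, D, E} --2--> {A, B, C, D, E}  [seen]
{B} --0--> {A, B, C, D}  [seen]
{B} --1--> {B}  [seen]
{B} --2--> {C, D, E}  [new]
{A, B, C, D} --0--> {A, B, C, D}  [seen]
{A, B, C, D} --1--> {A, B, C, D, E}  [seen]
{A, B, C, D} --2--> {A, B, C, D, E}  [seen]
{B, C, D, E} --0--> {A, B, C, D}  [seen]
{B, C, D, E} --1--> {A, B, C, D, E}  [seen]
{B, C, D, E} --2--> {A, C, D, E}  [new]
{A, B, C, D, E} --0--> {A, B, C, D}  [seen]
{A, B, C, D, E} --1--> {A, B, C, D, E}  [seen]
{A, B, C, D, E} --2--> {A, B, C, D, E}  [seen]
{C, D, E} --0--> {A, B, C}  [new]
{C, D, E} --1--> {A, B, C, D, E}  [seen]
{C, D, E} --2--> {A, C, E}  [new]
{A, C, D, E} --0--> {A, B, C}  [seen]
{A, C, D, E} --1--> {A, B, C, D, E}  [seen]
{A, C, D, E} --2--> {A, B, C, E}  [new]
{A, B, C} --0--> {A, B, C, D}  [seen]
{A, B, C} --1--> {A, B, D, E}  [seen]
{A, B, C} --2--> {A, B, C, D, E}  [seen]
{A, C, E} --0--> {A, B, C}  [seen]
{A, C, E} --1--> {A, B, D, E}  [seen]
{A, C, E} --2--> {A, B, C, E}  [seen]
{A, B, C, E} --0--> {A, B, C, D}  [seen]
{A, B, C, E} --1--> {A, B, D, E}  [seen]
{A, B, C, E} --2--> {A, B, C, D, E}  [seen]
Reachable DFA states: {A}, {A, B}, {A, B, D, E}, {B}, {A, B, C, D}, {B, C, D, E}, {A, B, C, D, E}, {C, D, E}, {A, C, D, E}, {A, B, C}, {A, C, E}, {A, B, C, E}.
{B, D, E} is not among them.

no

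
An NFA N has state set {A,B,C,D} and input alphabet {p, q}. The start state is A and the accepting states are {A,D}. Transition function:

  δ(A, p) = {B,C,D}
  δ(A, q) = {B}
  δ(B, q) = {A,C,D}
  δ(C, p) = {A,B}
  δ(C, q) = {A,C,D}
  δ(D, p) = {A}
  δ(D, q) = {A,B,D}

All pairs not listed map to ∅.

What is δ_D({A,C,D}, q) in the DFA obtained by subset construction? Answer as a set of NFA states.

δ(A,q) = {B}; δ(C,q) = {A,C,D}; δ(D,q) = {A,B,D}.
Union: {A,B,C,D}.

{A,B,C,D}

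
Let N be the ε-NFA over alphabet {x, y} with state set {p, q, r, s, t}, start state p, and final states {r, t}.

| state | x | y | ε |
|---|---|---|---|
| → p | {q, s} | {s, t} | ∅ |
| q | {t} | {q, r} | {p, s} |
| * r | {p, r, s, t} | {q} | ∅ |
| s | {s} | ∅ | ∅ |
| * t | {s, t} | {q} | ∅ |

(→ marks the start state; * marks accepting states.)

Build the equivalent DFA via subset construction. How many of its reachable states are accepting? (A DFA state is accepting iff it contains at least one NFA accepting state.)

Start state of the DFA: {p} (ε-closure of the NFA start).
{p} --x--> {p, q, s}  [new]
{p} --y--> {s, t}  [new]
{p, q, s} --x--> {p, q, s, t}  [new]
{p, q, s} --y--> {p, q, r, s, t}  [new]
{s, t} --x--> {s, t}  [seen]
{s, t} --y--> {p, q, s}  [seen]
{p, q, s, t} --x--> {p, q, s, t}  [seen]
{p, q, s, t} --y--> {p, q, r, s, t}  [seen]
{p, q, r, s, t} --x--> {p, q, r, s, t}  [seen]
{p, q, r, s, t} --y--> {p, q, r, s, t}  [seen]
Reachable DFA states: {p}, {p, q, s}, {s, t}, {p, q, s, t}, {p, q, r, s, t}.
Accepting DFA states (contain an NFA accepting state): {s, t}, {p, q, s, t}, {p, q, r, s, t}.

3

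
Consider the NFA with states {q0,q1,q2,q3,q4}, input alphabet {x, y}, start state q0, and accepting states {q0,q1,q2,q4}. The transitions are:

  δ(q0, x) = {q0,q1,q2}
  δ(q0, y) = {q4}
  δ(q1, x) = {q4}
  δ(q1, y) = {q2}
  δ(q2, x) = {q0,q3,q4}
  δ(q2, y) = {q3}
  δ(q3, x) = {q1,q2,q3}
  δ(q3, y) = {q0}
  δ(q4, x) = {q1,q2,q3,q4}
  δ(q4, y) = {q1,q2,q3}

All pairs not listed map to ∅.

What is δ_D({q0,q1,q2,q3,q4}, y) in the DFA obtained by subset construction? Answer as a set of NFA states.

δ(q0,y) = {q4}; δ(q1,y) = {q2}; δ(q2,y) = {q3}; δ(q3,y) = {q0}; δ(q4,y) = {q1,q2,q3}.
Union: {q0,q1,q2,q3,q4}.

{q0,q1,q2,q3,q4}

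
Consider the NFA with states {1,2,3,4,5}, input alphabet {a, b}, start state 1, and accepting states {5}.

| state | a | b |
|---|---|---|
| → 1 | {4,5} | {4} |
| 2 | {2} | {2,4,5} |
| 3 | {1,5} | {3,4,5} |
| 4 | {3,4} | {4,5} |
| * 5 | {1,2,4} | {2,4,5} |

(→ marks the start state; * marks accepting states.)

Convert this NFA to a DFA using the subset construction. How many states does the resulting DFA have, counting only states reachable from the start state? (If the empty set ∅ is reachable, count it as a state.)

10

Start state of the DFA: {1}.
{1} --a--> {4,5}  [new]
{1} --b--> {4}  [new]
{4,5} --a--> {1,2,3,4}  [new]
{4,5} --b--> {2,4,5}  [new]
{4} --a--> {3,4}  [new]
{4} --b--> {4,5}  [seen]
{1,2,3,4} --a--> {1,2,3,4,5}  [new]
{1,2,3,4} --b--> {2,3,4,5}  [new]
{2,4,5} --a--> {1,2,3,4}  [seen]
{2,4,5} --b--> {2,4,5}  [seen]
{3,4} --a--> {1,3,4,5}  [new]
{3,4} --b--> {3,4,5}  [new]
{1,2,3,4,5} --a--> {1,2,3,4,5}  [seen]
{1,2,3,4,5} --b--> {2,3,4,5}  [seen]
{2,3,4,5} --a--> {1,2,3,4,5}  [seen]
{2,3,4,5} --b--> {2,3,4,5}  [seen]
{1,3,4,5} --a--> {1,2,3,4,5}  [seen]
{1,3,4,5} --b--> {2,3,4,5}  [seen]
{3,4,5} --a--> {1,2,3,4,5}  [seen]
{3,4,5} --b--> {2,3,4,5}  [seen]
Reachable DFA states: {1}, {4,5}, {4}, {1,2,3,4}, {2,4,5}, {3,4}, {1,2,3,4,5}, {2,3,4,5}, {1,3,4,5}, {3,4,5}.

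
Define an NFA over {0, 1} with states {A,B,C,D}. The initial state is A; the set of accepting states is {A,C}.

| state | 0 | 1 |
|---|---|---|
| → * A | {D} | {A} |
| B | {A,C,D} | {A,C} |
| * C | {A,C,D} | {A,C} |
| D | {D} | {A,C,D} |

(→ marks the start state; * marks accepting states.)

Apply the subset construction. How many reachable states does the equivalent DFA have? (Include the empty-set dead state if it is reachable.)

Start state of the DFA: {A}.
{A} --0--> {D}  [new]
{A} --1--> {A}  [seen]
{D} --0--> {D}  [seen]
{D} --1--> {A,C,D}  [new]
{A,C,D} --0--> {A,C,D}  [seen]
{A,C,D} --1--> {A,C,D}  [seen]
Reachable DFA states: {A}, {D}, {A,C,D}.

3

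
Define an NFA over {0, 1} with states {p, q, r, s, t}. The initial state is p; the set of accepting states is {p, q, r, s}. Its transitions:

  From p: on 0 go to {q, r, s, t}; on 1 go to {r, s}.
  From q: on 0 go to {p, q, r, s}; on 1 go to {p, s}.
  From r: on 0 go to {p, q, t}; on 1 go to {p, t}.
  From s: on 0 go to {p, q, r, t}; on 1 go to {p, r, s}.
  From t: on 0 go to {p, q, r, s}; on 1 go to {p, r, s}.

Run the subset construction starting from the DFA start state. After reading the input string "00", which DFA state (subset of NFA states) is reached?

Start: {p}.
δ(p,0) = {q, r, s, t}.
Union: {q, r, s, t}.
After 0: {q, r, s, t}.
δ(q,0) = {p, q, r, s}; δ(r,0) = {p, q, t}; δ(s,0) = {p, q, r, t}; δ(t,0) = {p, q, r, s}.
Union: {p, q, r, s, t}.
After 0: {p, q, r, s, t}.

{p, q, r, s, t}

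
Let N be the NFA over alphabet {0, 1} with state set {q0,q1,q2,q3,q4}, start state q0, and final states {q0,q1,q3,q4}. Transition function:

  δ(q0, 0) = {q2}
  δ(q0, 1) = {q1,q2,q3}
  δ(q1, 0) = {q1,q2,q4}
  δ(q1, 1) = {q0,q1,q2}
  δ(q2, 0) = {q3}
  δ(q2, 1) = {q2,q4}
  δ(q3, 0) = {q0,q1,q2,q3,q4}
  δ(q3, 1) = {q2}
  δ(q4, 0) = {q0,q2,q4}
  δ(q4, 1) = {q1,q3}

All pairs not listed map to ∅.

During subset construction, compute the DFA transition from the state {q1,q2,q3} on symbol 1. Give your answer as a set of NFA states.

δ(q1,1) = {q0,q1,q2}; δ(q2,1) = {q2,q4}; δ(q3,1) = {q2}.
Union: {q0,q1,q2,q4}.

{q0,q1,q2,q4}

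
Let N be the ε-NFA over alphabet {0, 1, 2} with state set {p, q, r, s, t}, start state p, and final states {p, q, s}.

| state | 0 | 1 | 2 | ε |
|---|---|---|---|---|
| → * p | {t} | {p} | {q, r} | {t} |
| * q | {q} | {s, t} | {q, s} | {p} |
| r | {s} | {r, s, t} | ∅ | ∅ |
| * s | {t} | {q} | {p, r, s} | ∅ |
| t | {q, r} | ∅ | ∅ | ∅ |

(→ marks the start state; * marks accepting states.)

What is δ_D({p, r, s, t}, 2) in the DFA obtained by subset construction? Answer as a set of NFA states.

δ(p,2) = {q, r}; δ(r,2) = ∅; δ(s,2) = {p, r, s}; δ(t,2) = ∅.
Union: {p, q, r, s}.
ε-closure gives {p, q, r, s, t}.

{p, q, r, s, t}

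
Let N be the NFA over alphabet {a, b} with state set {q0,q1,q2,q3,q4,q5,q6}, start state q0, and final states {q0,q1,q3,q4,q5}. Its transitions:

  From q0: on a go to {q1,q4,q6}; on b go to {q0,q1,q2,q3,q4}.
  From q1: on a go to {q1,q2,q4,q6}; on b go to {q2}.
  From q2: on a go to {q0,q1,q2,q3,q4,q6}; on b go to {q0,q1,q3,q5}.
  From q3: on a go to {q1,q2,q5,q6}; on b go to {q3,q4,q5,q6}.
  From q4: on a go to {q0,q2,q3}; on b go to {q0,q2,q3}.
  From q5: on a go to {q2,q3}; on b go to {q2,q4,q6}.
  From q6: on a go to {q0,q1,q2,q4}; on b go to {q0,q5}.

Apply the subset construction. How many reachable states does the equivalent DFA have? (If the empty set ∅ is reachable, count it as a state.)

Start state of the DFA: {q0}.
{q0} --a--> {q1,q4,q6}  [new]
{q0} --b--> {q0,q1,q2,q3,q4}  [new]
{q1,q4,q6} --a--> {q0,q1,q2,q3,q4,q6}  [new]
{q1,q4,q6} --b--> {q0,q2,q3,q5}  [new]
{q0,q1,q2,q3,q4} --a--> {q0,q1,q2,q3,q4,q5,q6}  [new]
{q0,q1,q2,q3,q4} --b--> {q0,q1,q2,q3,q4,q5,q6}  [seen]
{q0,q1,q2,q3,q4,q6} --a--> {q0,q1,q2,q3,q4,q5,q6}  [seen]
{q0,q1,q2,q3,q4,q6} --b--> {q0,q1,q2,q3,q4,q5,q6}  [seen]
{q0,q2,q3,q5} --a--> {q0,q1,q2,q3,q4,q5,q6}  [seen]
{q0,q2,q3,q5} --b--> {q0,q1,q2,q3,q4,q5,q6}  [seen]
{q0,q1,q2,q3,q4,q5,q6} --a--> {q0,q1,q2,q3,q4,q5,q6}  [seen]
{q0,q1,q2,q3,q4,q5,q6} --b--> {q0,q1,q2,q3,q4,q5,q6}  [seen]
Reachable DFA states: {q0}, {q1,q4,q6}, {q0,q1,q2,q3,q4}, {q0,q1,q2,q3,q4,q6}, {q0,q2,q3,q5}, {q0,q1,q2,q3,q4,q5,q6}.

6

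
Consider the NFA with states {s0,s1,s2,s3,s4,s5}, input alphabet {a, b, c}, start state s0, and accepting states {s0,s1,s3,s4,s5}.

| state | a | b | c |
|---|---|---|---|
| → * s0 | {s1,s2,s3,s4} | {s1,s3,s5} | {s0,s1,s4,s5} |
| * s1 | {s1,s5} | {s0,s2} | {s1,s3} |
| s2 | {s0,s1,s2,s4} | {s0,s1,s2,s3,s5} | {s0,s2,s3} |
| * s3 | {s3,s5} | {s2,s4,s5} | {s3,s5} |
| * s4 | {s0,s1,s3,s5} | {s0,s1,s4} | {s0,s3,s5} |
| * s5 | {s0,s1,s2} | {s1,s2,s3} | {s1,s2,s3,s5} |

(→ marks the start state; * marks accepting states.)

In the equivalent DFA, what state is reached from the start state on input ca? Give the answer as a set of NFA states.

Start: {s0}.
δ(s0,c) = {s0,s1,s4,s5}.
Union: {s0,s1,s4,s5}.
After c: {s0,s1,s4,s5}.
δ(s0,a) = {s1,s2,s3,s4}; δ(s1,a) = {s1,s5}; δ(s4,a) = {s0,s1,s3,s5}; δ(s5,a) = {s0,s1,s2}.
Union: {s0,s1,s2,s3,s4,s5}.
After a: {s0,s1,s2,s3,s4,s5}.

{s0,s1,s2,s3,s4,s5}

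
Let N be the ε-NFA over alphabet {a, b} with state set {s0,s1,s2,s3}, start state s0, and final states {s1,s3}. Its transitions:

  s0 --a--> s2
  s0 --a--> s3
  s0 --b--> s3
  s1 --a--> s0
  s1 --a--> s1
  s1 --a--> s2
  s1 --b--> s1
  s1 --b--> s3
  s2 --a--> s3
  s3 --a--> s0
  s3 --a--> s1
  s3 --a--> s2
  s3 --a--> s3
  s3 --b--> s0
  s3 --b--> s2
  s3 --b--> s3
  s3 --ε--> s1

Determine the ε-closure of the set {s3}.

Begin with {s3}.
s3 →ε {s1}; add s1.
ε-closure = {s1,s3}.

{s1,s3}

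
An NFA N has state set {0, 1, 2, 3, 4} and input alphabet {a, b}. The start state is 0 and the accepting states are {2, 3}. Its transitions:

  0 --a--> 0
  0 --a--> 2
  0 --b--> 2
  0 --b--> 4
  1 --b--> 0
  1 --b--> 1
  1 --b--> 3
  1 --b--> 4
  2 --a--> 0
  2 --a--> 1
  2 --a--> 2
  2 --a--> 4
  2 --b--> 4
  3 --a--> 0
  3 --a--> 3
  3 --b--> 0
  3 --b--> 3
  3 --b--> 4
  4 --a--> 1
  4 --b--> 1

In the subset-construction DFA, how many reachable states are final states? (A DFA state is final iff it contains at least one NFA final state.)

Start state of the DFA: {0}.
{0} --a--> {0, 2}  [new]
{0} --b--> {2, 4}  [new]
{0, 2} --a--> {0, 1, 2, 4}  [new]
{0, 2} --b--> {2, 4}  [seen]
{2, 4} --a--> {0, 1, 2, 4}  [seen]
{2, 4} --b--> {1, 4}  [new]
{0, 1, 2, 4} --a--> {0, 1, 2, 4}  [seen]
{0, 1, 2, 4} --b--> {0, 1, 2, 3, 4}  [new]
{1, 4} --a--> {1}  [new]
{1, 4} --b--> {0, 1, 3, 4}  [new]
{0, 1, 2, 3, 4} --a--> {0, 1, 2, 3, 4}  [seen]
{0, 1, 2, 3, 4} --b--> {0, 1, 2, 3, 4}  [seen]
{1} --a--> ∅  [new]
{1} --b--> {0, 1, 3, 4}  [seen]
{0, 1, 3, 4} --a--> {0, 1, 2, 3}  [new]
{0, 1, 3, 4} --b--> {0, 1, 2, 3, 4}  [seen]
∅ --a--> ∅  [seen]
∅ --b--> ∅  [seen]
{0, 1, 2, 3} --a--> {0, 1, 2, 3, 4}  [seen]
{0, 1, 2, 3} --b--> {0, 1, 2, 3, 4}  [seen]
Reachable DFA states: {0}, {0, 2}, {2, 4}, {0, 1, 2, 4}, {1, 4}, {0, 1, 2, 3, 4}, {1}, {0, 1, 3, 4}, ∅, {0, 1, 2, 3}.
Accepting DFA states (contain an NFA accepting state): {0, 2}, {2, 4}, {0, 1, 2, 4}, {0, 1, 2, 3, 4}, {0, 1, 3, 4}, {0, 1, 2, 3}.

6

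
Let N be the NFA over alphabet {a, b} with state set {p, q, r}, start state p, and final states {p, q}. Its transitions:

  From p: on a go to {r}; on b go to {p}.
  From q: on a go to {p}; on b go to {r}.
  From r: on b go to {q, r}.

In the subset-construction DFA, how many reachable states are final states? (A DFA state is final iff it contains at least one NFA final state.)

Start state of the DFA: {p}.
{p} --a--> {r}  [new]
{p} --b--> {p}  [seen]
{r} --a--> ∅  [new]
{r} --b--> {q, r}  [new]
∅ --a--> ∅  [seen]
∅ --b--> ∅  [seen]
{q, r} --a--> {p}  [seen]
{q, r} --b--> {q, r}  [seen]
Reachable DFA states: {p}, {r}, ∅, {q, r}.
Accepting DFA states (contain an NFA accepting state): {p}, {q, r}.

2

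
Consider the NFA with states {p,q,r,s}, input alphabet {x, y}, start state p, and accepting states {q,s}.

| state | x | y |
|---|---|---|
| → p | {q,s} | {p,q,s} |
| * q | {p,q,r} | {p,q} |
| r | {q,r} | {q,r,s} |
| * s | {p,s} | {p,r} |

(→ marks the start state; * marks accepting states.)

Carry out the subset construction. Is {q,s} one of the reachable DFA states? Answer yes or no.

yes

Start state of the DFA: {p}.
{p} --x--> {q,s}  [new]
{p} --y--> {p,q,s}  [new]
{q,s} --x--> {p,q,r,s}  [new]
{q,s} --y--> {p,q,r}  [new]
{p,q,s} --x--> {p,q,r,s}  [seen]
{p,q,s} --y--> {p,q,r,s}  [seen]
{p,q,r,s} --x--> {p,q,r,s}  [seen]
{p,q,r,s} --y--> {p,q,r,s}  [seen]
{p,q,r} --x--> {p,q,r,s}  [seen]
{p,q,r} --y--> {p,q,r,s}  [seen]
Reachable DFA states: {p}, {q,s}, {p,q,s}, {p,q,r,s}, {p,q,r}.
{q,s} is among them.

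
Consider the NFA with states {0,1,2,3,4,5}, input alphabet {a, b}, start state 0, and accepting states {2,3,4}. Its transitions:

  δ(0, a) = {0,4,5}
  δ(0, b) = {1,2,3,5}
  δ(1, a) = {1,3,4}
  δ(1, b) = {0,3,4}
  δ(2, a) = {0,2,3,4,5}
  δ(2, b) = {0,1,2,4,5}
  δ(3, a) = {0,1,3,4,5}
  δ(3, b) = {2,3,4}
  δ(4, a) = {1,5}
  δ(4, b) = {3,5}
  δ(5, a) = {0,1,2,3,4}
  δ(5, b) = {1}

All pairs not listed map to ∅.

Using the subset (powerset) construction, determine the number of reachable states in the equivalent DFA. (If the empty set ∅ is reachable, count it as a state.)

Start state of the DFA: {0}.
{0} --a--> {0,4,5}  [new]
{0} --b--> {1,2,3,5}  [new]
{0,4,5} --a--> {0,1,2,3,4,5}  [new]
{0,4,5} --b--> {1,2,3,5}  [seen]
{1,2,3,5} --a--> {0,1,2,3,4,5}  [seen]
{1,2,3,5} --b--> {0,1,2,3,4,5}  [seen]
{0,1,2,3,4,5} --a--> {0,1,2,3,4,5}  [seen]
{0,1,2,3,4,5} --b--> {0,1,2,3,4,5}  [seen]
Reachable DFA states: {0}, {0,4,5}, {1,2,3,5}, {0,1,2,3,4,5}.

4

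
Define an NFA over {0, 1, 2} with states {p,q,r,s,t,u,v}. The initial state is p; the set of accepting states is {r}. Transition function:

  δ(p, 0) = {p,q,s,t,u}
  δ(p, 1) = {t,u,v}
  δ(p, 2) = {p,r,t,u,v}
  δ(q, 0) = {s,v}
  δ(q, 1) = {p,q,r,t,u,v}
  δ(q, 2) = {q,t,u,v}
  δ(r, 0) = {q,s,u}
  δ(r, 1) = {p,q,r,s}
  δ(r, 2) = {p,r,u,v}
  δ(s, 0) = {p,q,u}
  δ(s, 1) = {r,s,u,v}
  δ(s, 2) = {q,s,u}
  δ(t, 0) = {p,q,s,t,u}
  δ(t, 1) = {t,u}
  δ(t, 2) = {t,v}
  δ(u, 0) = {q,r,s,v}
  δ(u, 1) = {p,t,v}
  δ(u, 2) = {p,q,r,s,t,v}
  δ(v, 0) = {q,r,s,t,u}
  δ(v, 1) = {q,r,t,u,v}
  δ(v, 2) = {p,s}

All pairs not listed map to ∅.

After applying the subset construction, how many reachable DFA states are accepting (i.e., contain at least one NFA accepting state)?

Start state of the DFA: {p}.
{p} --0--> {p,q,s,t,u}  [new]
{p} --1--> {t,u,v}  [new]
{p} --2--> {p,r,t,u,v}  [new]
{p,q,s,t,u} --0--> {p,q,r,s,t,u,v}  [new]
{p,q,s,t,u} --1--> {p,q,r,s,t,u,v}  [seen]
{p,q,s,t,u} --2--> {p,q,r,s,t,u,v}  [seen]
{t,u,v} --0--> {p,q,r,s,t,u,v}  [seen]
{t,u,v} --1--> {p,q,r,t,u,v}  [new]
{t,u,v} --2--> {p,q,r,s,t,v}  [new]
{p,r,t,u,v} --0--> {p,q,r,s,t,u,v}  [seen]
{p,r,t,u,v} --1--> {p,q,r,s,t,u,v}  [seen]
{p,r,t,u,v} --2--> {p,q,r,s,t,u,v}  [seen]
{p,q,r,s,t,u,v} --0--> {p,q,r,s,t,u,v}  [seen]
{p,q,r,s,t,u,v} --1--> {p,q,r,s,t,u,v}  [seen]
{p,q,r,s,t,u,v} --2--> {p,q,r,s,t,u,v}  [seen]
{p,q,r,t,u,v} --0--> {p,q,r,s,t,u,v}  [seen]
{p,q,r,t,u,v} --1--> {p,q,r,s,t,u,v}  [seen]
{p,q,r,t,u,v} --2--> {p,q,r,s,t,u,v}  [seen]
{p,q,r,s,t,v} --0--> {p,q,r,s,t,u,v}  [seen]
{p,q,r,s,t,v} --1--> {p,q,r,s,t,u,v}  [seen]
{p,q,r,s,t,v} --2--> {p,q,r,s,t,u,v}  [seen]
Reachable DFA states: {p}, {p,q,s,t,u}, {t,u,v}, {p,r,t,u,v}, {p,q,r,s,t,u,v}, {p,q,r,t,u,v}, {p,q,r,s,t,v}.
Accepting DFA states (contain an NFA accepting state): {p,r,t,u,v}, {p,q,r,s,t,u,v}, {p,q,r,t,u,v}, {p,q,r,s,t,v}.

4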